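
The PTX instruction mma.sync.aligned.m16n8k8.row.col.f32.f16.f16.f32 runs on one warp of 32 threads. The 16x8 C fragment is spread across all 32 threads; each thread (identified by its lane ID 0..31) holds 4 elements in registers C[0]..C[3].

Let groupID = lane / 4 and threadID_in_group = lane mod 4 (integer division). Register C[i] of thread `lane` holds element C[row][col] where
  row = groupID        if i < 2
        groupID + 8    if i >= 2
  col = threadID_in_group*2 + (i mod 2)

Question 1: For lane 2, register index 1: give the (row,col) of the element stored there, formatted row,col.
2: G=0,T=2
[1] (0+0,2*2+1) = (0,5)

0,5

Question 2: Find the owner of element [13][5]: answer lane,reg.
r=13->g=5,rb=1  c=5->t=2,b0=1
L=5*4+2=22  i=1*2+1=3

22,3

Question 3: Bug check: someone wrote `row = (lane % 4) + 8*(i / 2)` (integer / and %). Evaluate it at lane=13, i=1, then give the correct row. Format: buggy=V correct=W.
buggy=1 correct=3

`(lane % 4) + 8*(i / 2)`[13,1]->1
lane 13: g=3 (13/4), t=1 (13%4)
i=1: r=3+0=3, c=1*2+1=3
row: 1 vs 3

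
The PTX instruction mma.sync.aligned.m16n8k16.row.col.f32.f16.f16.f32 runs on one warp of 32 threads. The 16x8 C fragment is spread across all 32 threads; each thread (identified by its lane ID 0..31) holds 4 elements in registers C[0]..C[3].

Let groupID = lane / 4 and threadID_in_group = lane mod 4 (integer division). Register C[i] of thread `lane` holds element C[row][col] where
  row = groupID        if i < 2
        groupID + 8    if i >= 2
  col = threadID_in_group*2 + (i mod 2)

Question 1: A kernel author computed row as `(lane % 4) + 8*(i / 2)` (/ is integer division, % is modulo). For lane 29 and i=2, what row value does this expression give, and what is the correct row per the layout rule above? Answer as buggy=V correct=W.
`(lane % 4) + 8*(i / 2)`[29,2]=>9
L=29=>grp=29>>2=7, tig=29&3=1
[2]=>row 7+8=15  col 1·2+0=2
row: 9 vs 15

buggy=9 correct=15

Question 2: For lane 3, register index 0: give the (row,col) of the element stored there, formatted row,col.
L=3⇒gr=3>>2=0, th=3&3=3
[0]⇒row 0+0=0  col 3·2+0=6

0,6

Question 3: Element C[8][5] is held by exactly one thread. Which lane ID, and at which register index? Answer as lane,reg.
r=8⇒gr=0,Rb=1  c=5⇒th=2,odd=1
L=0*4+2=2  i=1*2+1=3

2,3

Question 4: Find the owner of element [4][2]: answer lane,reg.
r: 4->gid=4,r8=0  c: 2->tid=1,i&1=0
L=4*4+1=17  i=0*2+0=0

17,0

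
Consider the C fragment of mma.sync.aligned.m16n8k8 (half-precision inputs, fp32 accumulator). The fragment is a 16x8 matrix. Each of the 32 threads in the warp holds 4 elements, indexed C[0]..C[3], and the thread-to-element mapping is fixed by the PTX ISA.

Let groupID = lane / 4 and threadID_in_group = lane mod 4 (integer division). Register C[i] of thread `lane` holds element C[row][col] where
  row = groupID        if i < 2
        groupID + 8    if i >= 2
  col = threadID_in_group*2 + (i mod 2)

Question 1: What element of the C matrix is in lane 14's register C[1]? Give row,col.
lane 14: gid=3 (14/4), tid=2 (14%4)
i=1: r=3+0=3, c=2*2+1=5

3,5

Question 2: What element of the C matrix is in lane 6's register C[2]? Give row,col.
9,4

6: gid=1,tid=2
[2] (1+8,2*2+0) = (9,4)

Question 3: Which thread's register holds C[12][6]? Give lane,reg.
r: 12->gid=4,r8=1  c: 6->tid=3,i&1=0
L=4*4+3=19  i=1*2+0=2

19,2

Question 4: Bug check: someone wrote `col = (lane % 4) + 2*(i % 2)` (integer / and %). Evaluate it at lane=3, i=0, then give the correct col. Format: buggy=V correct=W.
`(lane % 4) + 2*(i % 2)`[3,0]⇒3
lane 3: gr=0 (3/4), th=3 (3%4)
i=0: r=0+0=0, c=3*2+0=6
col: 3 vs 6

buggy=3 correct=6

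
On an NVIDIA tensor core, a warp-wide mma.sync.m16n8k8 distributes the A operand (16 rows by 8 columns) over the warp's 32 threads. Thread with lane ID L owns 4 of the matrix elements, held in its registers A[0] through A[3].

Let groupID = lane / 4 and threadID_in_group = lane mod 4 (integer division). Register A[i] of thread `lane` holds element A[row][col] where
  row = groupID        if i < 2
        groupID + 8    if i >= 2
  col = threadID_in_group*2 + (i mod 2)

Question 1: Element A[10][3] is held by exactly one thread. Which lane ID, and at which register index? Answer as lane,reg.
r=10⇒gr=2,Rb=1  c=3⇒th=1,odd=1
L=2*4+1=9  i=1*2+1=3

9,3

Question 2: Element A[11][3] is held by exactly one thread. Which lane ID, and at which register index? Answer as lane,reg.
13,3

r=11⇒gr=3,Rb=1  c=3⇒th=1,odd=1
L=3*4+1=13  i=1*2+1=3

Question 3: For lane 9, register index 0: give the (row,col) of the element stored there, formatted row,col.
2,2

lane 9: gid=2 (9/4), tid=1 (9%4)
i=0: r=2+0=2, c=1*2+0=2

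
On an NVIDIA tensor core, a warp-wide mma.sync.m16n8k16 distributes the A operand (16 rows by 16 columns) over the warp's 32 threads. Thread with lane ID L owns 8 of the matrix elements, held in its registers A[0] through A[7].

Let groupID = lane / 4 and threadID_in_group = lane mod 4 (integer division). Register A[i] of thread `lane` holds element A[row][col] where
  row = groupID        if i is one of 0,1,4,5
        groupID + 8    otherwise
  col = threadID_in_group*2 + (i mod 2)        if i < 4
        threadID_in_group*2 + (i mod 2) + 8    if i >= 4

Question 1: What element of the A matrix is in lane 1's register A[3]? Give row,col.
8,3

L=1->gid=1>>2=0, tid=1&3=1
[3]->row 0+8=8  col 1·2+1+0=3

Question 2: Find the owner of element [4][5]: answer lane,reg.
18,1

r: 4->gid=4,r8=0  c: 5->c8=0,tid=2,i&1=1
L=4*4+2=18  i=0*4+0*2+1=1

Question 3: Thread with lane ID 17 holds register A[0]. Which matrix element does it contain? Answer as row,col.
L=17→G=17>>2=4, T=17&3=1
[0]→row 4+0=4  col 1·2+0+0=2

4,2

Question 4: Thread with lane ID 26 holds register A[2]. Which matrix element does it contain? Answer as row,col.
14,4

L=26⇒gr=26>>2=6, th=26&3=2
[2]⇒row 6+8=14  col 2·2+0+0=4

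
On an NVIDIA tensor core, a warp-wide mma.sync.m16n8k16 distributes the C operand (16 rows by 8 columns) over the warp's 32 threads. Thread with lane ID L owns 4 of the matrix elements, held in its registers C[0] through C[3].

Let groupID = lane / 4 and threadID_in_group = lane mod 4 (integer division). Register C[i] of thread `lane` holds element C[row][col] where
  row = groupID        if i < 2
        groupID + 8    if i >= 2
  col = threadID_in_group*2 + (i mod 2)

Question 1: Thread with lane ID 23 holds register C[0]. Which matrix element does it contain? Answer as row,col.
5,6

23: G=5,T=3
[0] (5+0,3*2+0) = (5,6)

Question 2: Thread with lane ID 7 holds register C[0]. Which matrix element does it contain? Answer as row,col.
1,6

lane 7: gr=1 (7/4), th=3 (7%4)
i=0: r=1+0=1, c=3*2+0=6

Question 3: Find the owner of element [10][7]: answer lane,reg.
r=10⇒gr=2,Rb=1  c=7⇒th=3,odd=1
L=2*4+3=11  i=1*2+1=3

11,3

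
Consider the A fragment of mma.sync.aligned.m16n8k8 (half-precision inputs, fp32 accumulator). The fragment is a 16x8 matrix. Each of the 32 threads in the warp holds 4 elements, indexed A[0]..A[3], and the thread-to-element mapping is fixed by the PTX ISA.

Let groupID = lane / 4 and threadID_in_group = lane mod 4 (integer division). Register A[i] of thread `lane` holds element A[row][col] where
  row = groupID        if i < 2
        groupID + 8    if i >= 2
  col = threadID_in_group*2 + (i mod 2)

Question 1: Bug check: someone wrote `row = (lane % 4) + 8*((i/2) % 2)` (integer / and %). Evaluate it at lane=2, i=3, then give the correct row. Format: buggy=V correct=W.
buggy=10 correct=8

`(lane % 4) + 8*((i/2) % 2)`[2,3]->10
L=2->gid=2>>2=0, tid=2&3=2
[3]->row 0+8=8  col 2·2+1=5
row: 10 vs 8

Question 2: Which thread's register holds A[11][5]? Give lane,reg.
r=11→G=3,rhi=1  c=5→T=2,p=1
L=3*4+2=14  i=1*2+1=3

14,3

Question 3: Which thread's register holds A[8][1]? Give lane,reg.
r=8→G=0,rhi=1  c=1→T=0,p=1
L=0*4+0=0  i=1*2+1=3

0,3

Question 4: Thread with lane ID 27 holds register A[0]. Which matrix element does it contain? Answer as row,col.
lane 27->27/4=6, 27 mod 4=3
i=0  r:6+0->6  c:2·3+0->6

6,6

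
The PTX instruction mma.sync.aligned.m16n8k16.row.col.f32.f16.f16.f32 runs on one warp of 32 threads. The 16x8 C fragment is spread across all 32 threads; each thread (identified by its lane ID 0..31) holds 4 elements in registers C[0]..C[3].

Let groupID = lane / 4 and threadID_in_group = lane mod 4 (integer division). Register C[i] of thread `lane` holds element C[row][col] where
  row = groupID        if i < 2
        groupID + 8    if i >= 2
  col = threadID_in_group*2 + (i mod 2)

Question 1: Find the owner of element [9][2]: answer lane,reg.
5,2

r:9=>grp=1,rB=1  c:2=>tig=1,lo=0
L=1*4+1=5  i=1*2+0=2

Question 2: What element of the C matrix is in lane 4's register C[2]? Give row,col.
9,0

L=4->gid=4>>2=1, tid=4&3=0
[2]->row 1+8=9  col 0·2+0=0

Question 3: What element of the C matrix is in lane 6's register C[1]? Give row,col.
lane 6=>6/4=1, 6 mod 4=2
i=1  r:1+0=>1  c:2·2+1=>5

1,5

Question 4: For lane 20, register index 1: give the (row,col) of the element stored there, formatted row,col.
20: gr=5,th=0
[1] (5+0,0*2+1) = (5,1)

5,1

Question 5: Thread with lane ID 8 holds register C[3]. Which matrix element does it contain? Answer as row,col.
10,1

8: g=2,t=0
[3] (2+8,0*2+1) = (10,1)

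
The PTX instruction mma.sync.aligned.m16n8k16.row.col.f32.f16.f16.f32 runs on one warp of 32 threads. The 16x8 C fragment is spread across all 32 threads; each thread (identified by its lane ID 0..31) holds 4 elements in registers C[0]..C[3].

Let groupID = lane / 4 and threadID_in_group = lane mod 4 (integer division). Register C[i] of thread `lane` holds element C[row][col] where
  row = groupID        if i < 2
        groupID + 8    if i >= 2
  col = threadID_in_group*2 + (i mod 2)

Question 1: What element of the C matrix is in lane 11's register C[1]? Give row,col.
lane 11=>11/4=2, 11 mod 4=3
i=1  r:2+0=>2  c:2·3+1=>7

2,7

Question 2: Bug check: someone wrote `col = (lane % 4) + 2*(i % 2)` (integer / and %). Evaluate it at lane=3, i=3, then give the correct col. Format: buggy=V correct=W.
`(lane % 4) + 2*(i % 2)`[3,3]=>5
3: grp=0,tig=3
[3] (0+8,3*2+1) = (8,7)
col: 5 vs 7

buggy=5 correct=7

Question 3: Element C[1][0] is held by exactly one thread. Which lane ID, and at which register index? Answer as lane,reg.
r=1⇒gr=1,Rb=0  c=0⇒th=0,odd=0
L=1*4+0=4  i=0*2+0=0

4,0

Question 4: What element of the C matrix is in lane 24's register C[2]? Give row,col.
24: grp=6,tig=0
[2] (6+8,0*2+0) = (14,0)

14,0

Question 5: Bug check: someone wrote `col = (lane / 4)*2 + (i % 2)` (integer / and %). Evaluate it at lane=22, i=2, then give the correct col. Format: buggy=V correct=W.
`(lane / 4)*2 + (i % 2)`[22,2]⇒10
lane 22: gr=5 (22/4), th=2 (22%4)
i=2: r=5+8=13, c=2*2+0=4
col: 10 vs 4

buggy=10 correct=4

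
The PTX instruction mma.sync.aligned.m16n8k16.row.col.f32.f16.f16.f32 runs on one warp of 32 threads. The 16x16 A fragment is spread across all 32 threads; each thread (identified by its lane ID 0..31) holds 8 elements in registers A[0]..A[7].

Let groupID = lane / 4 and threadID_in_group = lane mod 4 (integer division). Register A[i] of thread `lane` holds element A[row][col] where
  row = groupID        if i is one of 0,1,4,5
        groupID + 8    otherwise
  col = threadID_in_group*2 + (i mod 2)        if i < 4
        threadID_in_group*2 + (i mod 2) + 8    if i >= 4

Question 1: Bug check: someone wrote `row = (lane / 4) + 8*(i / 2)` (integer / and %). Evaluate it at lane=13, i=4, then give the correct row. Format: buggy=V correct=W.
`(lane / 4) + 8*(i / 2)`[13,4]⇒19
lane 13⇒13/4=3, 13 mod 4=1
i=4  r:3+0⇒3  c:2·1+0+8⇒10
row: 19 vs 3

buggy=19 correct=3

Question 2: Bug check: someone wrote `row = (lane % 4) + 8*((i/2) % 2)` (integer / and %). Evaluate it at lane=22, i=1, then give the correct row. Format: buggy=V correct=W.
buggy=2 correct=5

`(lane % 4) + 8*((i/2) % 2)`[22,1]=>2
L=22=>grp=22>>2=5, tig=22&3=2
[1]=>row 5+0=5  col 2·2+1+0=5
row: 2 vs 5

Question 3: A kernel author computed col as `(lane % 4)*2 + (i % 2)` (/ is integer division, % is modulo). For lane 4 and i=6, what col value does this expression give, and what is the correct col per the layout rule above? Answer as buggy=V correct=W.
`(lane % 4)*2 + (i % 2)`[4,6]->0
L=4->gid=4>>2=1, tid=4&3=0
[6]->row 1+8=9  col 0·2+0+8=8
col: 0 vs 8

buggy=0 correct=8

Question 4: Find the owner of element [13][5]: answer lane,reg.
r=13→G=5,rhi=1  c=5→chi=0,T=2,p=1
L=5*4+2=22  i=0*4+1*2+1=3

22,3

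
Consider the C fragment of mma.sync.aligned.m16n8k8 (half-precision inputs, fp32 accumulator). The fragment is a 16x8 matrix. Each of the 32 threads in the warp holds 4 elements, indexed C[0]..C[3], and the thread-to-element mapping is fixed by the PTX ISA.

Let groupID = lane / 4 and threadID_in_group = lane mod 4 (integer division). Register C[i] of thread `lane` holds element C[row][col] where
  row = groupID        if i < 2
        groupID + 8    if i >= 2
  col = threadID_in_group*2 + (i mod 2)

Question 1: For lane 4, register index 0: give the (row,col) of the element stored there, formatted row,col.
4: g=1,t=0
[0] (1+0,0*2+0) = (1,0)

1,0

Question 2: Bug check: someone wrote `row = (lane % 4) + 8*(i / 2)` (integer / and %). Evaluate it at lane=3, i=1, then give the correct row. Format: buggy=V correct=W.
`(lane % 4) + 8*(i / 2)`[3,1]->3
3: g=0,t=3
[1] (0+0,3*2+1) = (0,7)
row: 3 vs 0

buggy=3 correct=0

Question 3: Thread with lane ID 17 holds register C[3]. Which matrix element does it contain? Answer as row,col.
12,3

lane 17→17/4=4, 17 mod 4=1
i=3  r:4+8→12  c:2·1+1→3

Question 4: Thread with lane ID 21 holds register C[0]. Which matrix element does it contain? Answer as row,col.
5,2

21: G=5,T=1
[0] (5+0,1*2+0) = (5,2)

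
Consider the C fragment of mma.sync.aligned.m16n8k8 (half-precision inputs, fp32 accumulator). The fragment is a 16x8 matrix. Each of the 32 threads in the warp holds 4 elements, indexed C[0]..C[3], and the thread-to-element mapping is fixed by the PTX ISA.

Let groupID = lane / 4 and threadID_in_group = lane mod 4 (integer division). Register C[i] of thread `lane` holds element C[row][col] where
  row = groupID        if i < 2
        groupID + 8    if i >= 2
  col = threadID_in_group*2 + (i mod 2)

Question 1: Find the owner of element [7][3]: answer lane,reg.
29,1

r=7->g=7,rb=0  c=3->t=1,b0=1
L=7*4+1=29  i=0*2+1=1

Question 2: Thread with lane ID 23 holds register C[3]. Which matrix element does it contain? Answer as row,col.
13,7

lane 23: grp=5 (23/4), tig=3 (23%4)
i=3: r=5+8=13, c=3*2+1=7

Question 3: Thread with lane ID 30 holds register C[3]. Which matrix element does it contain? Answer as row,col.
30: g=7,t=2
[3] (7+8,2*2+1) = (15,5)

15,5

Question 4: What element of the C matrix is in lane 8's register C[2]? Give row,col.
10,0

lane 8: gid=2 (8/4), tid=0 (8%4)
i=2: r=2+8=10, c=0*2+0=0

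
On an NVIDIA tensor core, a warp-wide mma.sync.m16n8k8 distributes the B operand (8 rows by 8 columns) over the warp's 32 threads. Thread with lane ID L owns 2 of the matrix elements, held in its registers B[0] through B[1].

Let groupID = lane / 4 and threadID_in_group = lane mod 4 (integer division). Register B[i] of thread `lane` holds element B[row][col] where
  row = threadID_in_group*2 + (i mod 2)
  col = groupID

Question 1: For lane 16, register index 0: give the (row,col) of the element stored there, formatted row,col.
0,4

L=16⇒gr=16>>2=4, th=16&3=0
[0]⇒row 0·2+0=0  col gr=4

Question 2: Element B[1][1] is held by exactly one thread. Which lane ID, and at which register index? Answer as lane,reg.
c=1->g=1  r=1->t=0,b0=1
L=1*4+0=4  i=1=1

4,1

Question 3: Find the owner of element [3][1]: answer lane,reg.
c:1=>grp=1  r:3=>tig=1,lo=1
L=1*4+1=5  i=1=1

5,1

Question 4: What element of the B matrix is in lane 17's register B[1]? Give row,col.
lane 17: gid=4 (17/4), tid=1 (17%4)
i=1: r=1*2+1=3, c=gid=4

3,4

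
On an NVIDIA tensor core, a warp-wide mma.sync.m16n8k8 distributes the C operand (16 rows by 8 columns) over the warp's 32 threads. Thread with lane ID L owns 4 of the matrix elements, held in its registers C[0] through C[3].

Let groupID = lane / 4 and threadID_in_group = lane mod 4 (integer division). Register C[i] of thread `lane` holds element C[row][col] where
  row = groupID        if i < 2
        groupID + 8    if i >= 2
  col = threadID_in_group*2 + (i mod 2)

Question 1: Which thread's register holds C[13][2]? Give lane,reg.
r=13⇒gr=5,Rb=1  c=2⇒th=1,odd=0
L=5*4+1=21  i=1*2+0=2

21,2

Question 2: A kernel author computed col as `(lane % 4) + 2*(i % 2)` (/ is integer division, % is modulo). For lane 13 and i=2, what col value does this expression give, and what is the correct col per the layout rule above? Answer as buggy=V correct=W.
`(lane % 4) + 2*(i % 2)`[13,2]=>1
lane 13: grp=3 (13/4), tig=1 (13%4)
i=2: r=3+8=11, c=1*2+0=2
col: 1 vs 2

buggy=1 correct=2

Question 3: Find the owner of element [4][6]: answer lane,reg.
r: 4->gid=4,r8=0  c: 6->tid=3,i&1=0
L=4*4+3=19  i=0*2+0=0

19,0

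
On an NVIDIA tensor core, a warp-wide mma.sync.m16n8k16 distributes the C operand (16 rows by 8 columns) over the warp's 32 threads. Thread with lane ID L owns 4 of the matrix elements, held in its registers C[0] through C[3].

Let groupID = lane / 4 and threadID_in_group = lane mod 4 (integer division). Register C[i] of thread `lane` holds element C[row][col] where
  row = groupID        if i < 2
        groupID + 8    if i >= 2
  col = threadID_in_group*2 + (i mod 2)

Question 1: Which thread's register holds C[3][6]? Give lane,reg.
r=3->g=3,rb=0  c=6->t=3,b0=0
L=3*4+3=15  i=0*2+0=0

15,0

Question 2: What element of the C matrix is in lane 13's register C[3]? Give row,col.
lane 13=>13/4=3, 13 mod 4=1
i=3  r:3+8=>11  c:2·1+1=>3

11,3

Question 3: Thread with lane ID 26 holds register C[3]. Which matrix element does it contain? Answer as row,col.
lane 26: gid=6 (26/4), tid=2 (26%4)
i=3: r=6+8=14, c=2*2+1=5

14,5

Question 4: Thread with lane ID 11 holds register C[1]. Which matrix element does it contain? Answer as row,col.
lane 11: G=2 (11/4), T=3 (11%4)
i=1: r=2+0=2, c=3*2+1=7

2,7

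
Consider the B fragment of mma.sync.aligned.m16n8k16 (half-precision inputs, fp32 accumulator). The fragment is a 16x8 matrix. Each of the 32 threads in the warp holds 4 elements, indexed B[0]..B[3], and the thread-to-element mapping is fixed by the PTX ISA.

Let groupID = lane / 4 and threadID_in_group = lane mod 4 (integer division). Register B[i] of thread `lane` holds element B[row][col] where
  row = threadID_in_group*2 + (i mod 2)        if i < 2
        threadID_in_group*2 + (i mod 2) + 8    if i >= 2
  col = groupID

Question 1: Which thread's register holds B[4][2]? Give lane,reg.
10,0

c=2⇒gr=2  r=4⇒Rb=0,th=2,odd=0
L=2*4+2=10  i=0*2+0=0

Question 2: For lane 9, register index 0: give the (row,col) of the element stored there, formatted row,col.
2,2

9: gr=2,th=1
[0] (1*2+0+0,2) = (2,2)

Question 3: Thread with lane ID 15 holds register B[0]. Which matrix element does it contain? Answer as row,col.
15: G=3,T=3
[0] (3*2+0+0,3) = (6,3)

6,3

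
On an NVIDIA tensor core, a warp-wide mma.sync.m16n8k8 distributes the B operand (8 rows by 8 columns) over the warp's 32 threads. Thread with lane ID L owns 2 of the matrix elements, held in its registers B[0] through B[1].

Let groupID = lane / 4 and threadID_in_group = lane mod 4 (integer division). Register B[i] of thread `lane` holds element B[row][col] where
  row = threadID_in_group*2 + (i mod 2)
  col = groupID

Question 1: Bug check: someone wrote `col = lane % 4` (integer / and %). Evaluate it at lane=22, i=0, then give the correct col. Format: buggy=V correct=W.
buggy=2 correct=5

`lane % 4`[22,0]->2
lane 22: g=5 (22/4), t=2 (22%4)
i=0: r=2*2+0=4, c=g=5
col: 2 vs 5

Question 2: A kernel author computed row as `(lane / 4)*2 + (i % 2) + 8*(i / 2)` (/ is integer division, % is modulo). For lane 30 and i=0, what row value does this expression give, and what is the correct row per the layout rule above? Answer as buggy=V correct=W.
`(lane / 4)*2 + (i % 2) + 8*(i / 2)`[30,0]→14
lane 30→30/4=7, 30 mod 4=2
i=0  r:2·2+0→4  c:7
row: 14 vs 4

buggy=14 correct=4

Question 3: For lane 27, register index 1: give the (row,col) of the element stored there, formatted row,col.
7,6

L=27⇒gr=27>>2=6, th=27&3=3
[1]⇒row 3·2+1=7  col gr=6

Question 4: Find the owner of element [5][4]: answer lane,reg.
18,1

c=4->g=4  r=5->t=2,b0=1
L=4*4+2=18  i=1=1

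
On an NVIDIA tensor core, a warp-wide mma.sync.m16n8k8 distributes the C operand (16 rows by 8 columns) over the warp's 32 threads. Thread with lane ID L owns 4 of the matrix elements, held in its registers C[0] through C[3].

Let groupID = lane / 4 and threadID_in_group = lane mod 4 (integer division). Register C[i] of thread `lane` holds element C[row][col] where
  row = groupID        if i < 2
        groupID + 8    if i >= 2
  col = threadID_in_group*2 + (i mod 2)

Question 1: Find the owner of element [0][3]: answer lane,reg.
1,1

r:0=>grp=0,rB=0  c:3=>tig=1,lo=1
L=0*4+1=1  i=0*2+1=1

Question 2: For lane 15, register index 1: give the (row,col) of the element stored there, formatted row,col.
L=15→G=15>>2=3, T=15&3=3
[1]→row 3+0=3  col 3·2+1=7

3,7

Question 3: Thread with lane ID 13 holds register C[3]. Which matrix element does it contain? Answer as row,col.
11,3

13: gr=3,th=1
[3] (3+8,1*2+1) = (11,3)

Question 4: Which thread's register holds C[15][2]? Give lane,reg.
29,2

r=15->g=7,rb=1  c=2->t=1,b0=0
L=7*4+1=29  i=1*2+0=2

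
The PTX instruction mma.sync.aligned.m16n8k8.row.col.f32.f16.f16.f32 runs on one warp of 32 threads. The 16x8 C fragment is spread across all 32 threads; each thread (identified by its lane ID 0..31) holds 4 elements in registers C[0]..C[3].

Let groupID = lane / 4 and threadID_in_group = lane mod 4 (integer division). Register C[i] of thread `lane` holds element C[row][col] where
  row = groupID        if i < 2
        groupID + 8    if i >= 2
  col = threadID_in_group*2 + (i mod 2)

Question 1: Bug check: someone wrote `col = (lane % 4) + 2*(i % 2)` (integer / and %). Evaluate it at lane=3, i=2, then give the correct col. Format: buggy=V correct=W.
`(lane % 4) + 2*(i % 2)`[3,2]=>3
L=3=>grp=3>>2=0, tig=3&3=3
[2]=>row 0+8=8  col 3·2+0=6
col: 3 vs 6

buggy=3 correct=6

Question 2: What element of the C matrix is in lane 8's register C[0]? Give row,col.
lane 8→8/4=2, 8 mod 4=0
i=0  r:2+0→2  c:2·0+0→0

2,0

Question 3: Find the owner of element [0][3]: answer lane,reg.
r=0⇒gr=0,Rb=0  c=3⇒th=1,odd=1
L=0*4+1=1  i=0*2+1=1

1,1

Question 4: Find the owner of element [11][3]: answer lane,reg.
13,3

r=11⇒gr=3,Rb=1  c=3⇒th=1,odd=1
L=3*4+1=13  i=1*2+1=3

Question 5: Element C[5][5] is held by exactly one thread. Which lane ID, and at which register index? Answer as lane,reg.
22,1

r=5⇒gr=5,Rb=0  c=5⇒th=2,odd=1
L=5*4+2=22  i=0*2+1=1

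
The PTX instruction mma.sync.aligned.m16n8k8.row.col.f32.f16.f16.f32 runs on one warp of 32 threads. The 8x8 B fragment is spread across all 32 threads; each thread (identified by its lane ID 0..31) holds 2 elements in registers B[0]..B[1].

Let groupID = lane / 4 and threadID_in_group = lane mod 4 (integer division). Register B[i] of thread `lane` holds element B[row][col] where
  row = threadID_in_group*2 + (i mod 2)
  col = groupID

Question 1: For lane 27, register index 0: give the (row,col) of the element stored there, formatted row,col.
L=27→G=27>>2=6, T=27&3=3
[0]→row 3·2+0=6  col G=6

6,6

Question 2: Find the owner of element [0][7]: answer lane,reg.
c=7→G=7  r=0→T=0,p=0
L=7*4+0=28  i=0=0

28,0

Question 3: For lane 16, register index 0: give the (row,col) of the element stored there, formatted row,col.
0,4

lane 16: G=4 (16/4), T=0 (16%4)
i=0: r=0*2+0=0, c=G=4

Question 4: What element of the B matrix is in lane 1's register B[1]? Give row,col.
lane 1->1/4=0, 1 mod 4=1
i=1  r:2·1+1->3  c:0

3,0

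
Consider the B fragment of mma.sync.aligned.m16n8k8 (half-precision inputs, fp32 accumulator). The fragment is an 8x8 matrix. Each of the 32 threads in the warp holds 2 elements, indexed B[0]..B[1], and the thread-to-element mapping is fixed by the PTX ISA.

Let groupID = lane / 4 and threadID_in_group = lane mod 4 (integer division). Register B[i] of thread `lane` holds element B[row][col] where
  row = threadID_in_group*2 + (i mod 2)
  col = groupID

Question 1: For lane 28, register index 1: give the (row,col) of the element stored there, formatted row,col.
28: gr=7,th=0
[1] (0*2+1,7) = (1,7)

1,7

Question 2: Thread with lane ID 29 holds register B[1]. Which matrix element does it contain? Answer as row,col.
lane 29: gid=7 (29/4), tid=1 (29%4)
i=1: r=1*2+1=3, c=gid=7

3,7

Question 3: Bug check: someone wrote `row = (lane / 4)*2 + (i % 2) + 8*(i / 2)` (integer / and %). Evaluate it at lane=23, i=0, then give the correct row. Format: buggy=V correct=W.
`(lane / 4)*2 + (i % 2) + 8*(i / 2)`[23,0]->10
lane 23: gid=5 (23/4), tid=3 (23%4)
i=0: r=3*2+0=6, c=gid=5
row: 10 vs 6

buggy=10 correct=6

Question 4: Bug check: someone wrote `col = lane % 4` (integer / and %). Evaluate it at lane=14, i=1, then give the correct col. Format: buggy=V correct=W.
buggy=2 correct=3

`lane % 4`[14,1]->2
14: g=3,t=2
[1] (2*2+1,3) = (5,3)
col: 2 vs 3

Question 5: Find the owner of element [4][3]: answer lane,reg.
14,0

c: 3->gid=3  r: 4->tid=2,i&1=0
L=3*4+2=14  i=0=0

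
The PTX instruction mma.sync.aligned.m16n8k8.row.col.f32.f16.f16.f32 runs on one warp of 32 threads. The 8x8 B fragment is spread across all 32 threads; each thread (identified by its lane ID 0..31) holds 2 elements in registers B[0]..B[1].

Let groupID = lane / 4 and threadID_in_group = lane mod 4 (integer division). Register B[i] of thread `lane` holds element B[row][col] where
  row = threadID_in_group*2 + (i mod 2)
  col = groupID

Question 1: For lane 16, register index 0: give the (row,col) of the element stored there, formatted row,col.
L=16⇒gr=16>>2=4, th=16&3=0
[0]⇒row 0·2+0=0  col gr=4

0,4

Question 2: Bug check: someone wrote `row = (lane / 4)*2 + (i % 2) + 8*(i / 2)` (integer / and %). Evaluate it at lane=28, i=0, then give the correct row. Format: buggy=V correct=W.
buggy=14 correct=0

`(lane / 4)*2 + (i % 2) + 8*(i / 2)`[28,0]->14
28: g=7,t=0
[0] (0*2+0,7) = (0,7)
row: 14 vs 0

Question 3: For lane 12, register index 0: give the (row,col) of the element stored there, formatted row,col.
lane 12→12/4=3, 12 mod 4=0
i=0  r:2·0+0→0  c:3

0,3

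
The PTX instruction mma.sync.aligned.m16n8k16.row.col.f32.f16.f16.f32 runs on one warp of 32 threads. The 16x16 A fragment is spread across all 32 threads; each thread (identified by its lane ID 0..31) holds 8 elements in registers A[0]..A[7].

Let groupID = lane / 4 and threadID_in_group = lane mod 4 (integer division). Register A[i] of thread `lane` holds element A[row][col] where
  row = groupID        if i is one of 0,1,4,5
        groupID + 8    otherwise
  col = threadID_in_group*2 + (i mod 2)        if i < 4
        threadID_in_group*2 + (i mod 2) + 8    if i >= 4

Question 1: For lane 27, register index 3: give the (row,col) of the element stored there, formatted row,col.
14,7

L=27=>grp=27>>2=6, tig=27&3=3
[3]=>row 6+8=14  col 3·2+1+0=7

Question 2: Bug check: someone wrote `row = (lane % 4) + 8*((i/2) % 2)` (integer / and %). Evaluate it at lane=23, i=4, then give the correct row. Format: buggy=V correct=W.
buggy=3 correct=5

`(lane % 4) + 8*((i/2) % 2)`[23,4]->3
L=23->g=23>>2=5, t=23&3=3
[4]->row 5+0=5  col 3·2+0+8=14
row: 3 vs 5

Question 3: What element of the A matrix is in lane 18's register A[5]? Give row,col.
lane 18⇒18/4=4, 18 mod 4=2
i=5  r:4+0⇒4  c:2·2+1+8⇒13

4,13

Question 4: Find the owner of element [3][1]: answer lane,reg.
12,1

r=3->g=3,rb=0  c=1->cb=0,t=0,b0=1
L=3*4+0=12  i=0*4+0*2+1=1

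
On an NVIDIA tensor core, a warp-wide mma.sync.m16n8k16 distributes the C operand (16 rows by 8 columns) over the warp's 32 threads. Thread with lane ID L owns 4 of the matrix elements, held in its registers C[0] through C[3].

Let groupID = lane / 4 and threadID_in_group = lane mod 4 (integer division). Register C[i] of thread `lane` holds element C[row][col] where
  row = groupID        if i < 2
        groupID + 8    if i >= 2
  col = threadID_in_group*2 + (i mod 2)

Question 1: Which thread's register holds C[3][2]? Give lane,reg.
13,0

r=3→G=3,rhi=0  c=2→T=1,p=0
L=3*4+1=13  i=0*2+0=0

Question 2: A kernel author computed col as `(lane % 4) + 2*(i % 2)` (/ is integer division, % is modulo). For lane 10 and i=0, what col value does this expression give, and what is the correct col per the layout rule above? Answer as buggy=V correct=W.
buggy=2 correct=4

`(lane % 4) + 2*(i % 2)`[10,0]=>2
L=10=>grp=10>>2=2, tig=10&3=2
[0]=>row 2+0=2  col 2·2+0=4
col: 2 vs 4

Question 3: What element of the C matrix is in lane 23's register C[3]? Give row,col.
lane 23=>23/4=5, 23 mod 4=3
i=3  r:5+8=>13  c:2·3+1=>7

13,7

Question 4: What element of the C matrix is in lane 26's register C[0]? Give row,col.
6,4

lane 26: gid=6 (26/4), tid=2 (26%4)
i=0: r=6+0=6, c=2*2+0=4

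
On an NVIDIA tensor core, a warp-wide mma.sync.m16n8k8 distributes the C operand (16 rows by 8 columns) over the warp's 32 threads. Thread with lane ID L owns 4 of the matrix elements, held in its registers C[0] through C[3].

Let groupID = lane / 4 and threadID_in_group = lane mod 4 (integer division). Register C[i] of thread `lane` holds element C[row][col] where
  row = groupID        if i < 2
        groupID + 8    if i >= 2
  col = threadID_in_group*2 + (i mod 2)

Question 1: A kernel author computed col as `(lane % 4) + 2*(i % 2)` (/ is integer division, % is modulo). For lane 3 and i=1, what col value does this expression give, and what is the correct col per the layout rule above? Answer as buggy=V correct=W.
`(lane % 4) + 2*(i % 2)`[3,1]->5
lane 3->3/4=0, 3 mod 4=3
i=1  r:0+0->0  c:2·3+1->7
col: 5 vs 7

buggy=5 correct=7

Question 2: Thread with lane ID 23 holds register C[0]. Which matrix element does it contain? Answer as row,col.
23: grp=5,tig=3
[0] (5+0,3*2+0) = (5,6)

5,6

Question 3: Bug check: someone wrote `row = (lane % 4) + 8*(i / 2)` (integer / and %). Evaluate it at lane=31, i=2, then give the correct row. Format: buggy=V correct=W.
buggy=11 correct=15

`(lane % 4) + 8*(i / 2)`[31,2]->11
L=31->g=31>>2=7, t=31&3=3
[2]->row 7+8=15  col 3·2+0=6
row: 11 vs 15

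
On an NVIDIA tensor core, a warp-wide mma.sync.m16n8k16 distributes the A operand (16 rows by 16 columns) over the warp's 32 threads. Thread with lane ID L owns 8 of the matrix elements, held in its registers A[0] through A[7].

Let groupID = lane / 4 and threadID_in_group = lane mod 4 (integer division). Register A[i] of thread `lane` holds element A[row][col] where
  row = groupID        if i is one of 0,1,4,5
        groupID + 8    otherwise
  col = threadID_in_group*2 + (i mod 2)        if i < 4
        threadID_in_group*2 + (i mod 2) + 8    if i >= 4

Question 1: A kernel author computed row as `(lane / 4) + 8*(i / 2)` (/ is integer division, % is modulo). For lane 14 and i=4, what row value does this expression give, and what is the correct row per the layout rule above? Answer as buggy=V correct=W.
buggy=19 correct=3

`(lane / 4) + 8*(i / 2)`[14,4]->19
lane 14->14/4=3, 14 mod 4=2
i=4  r:3+0->3  c:2·2+0+8->12
row: 19 vs 3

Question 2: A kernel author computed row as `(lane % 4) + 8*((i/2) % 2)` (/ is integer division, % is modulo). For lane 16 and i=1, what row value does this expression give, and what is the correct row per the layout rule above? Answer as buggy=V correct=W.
buggy=0 correct=4

`(lane % 4) + 8*((i/2) % 2)`[16,1]->0
lane 16: g=4 (16/4), t=0 (16%4)
i=1: r=4+0=4, c=0*2+1+0=1
row: 0 vs 4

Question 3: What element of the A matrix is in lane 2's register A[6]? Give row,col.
lane 2: G=0 (2/4), T=2 (2%4)
i=6: r=0+8=8, c=2*2+0+8=12

8,12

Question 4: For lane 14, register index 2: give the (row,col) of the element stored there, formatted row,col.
lane 14: grp=3 (14/4), tig=2 (14%4)
i=2: r=3+8=11, c=2*2+0+0=4

11,4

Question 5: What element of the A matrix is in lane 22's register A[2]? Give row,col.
lane 22: g=5 (22/4), t=2 (22%4)
i=2: r=5+8=13, c=2*2+0+0=4

13,4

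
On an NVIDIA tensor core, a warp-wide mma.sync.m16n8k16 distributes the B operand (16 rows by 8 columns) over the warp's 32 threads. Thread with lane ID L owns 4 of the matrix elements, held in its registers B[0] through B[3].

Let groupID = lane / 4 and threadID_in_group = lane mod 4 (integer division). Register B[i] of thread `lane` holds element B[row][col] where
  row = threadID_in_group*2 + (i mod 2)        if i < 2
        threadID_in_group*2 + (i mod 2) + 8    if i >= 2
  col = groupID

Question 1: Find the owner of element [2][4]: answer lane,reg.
c=4⇒gr=4  r=2⇒Rb=0,th=1,odd=0
L=4*4+1=17  i=0*2+0=0

17,0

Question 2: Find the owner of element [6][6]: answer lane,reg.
27,0

c:6=>grp=6  r:6=>rB=0,tig=3,lo=0
L=6*4+3=27  i=0*2+0=0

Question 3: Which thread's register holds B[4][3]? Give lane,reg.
c=3->g=3  r=4->rb=0,t=2,b0=0
L=3*4+2=14  i=0*2+0=0

14,0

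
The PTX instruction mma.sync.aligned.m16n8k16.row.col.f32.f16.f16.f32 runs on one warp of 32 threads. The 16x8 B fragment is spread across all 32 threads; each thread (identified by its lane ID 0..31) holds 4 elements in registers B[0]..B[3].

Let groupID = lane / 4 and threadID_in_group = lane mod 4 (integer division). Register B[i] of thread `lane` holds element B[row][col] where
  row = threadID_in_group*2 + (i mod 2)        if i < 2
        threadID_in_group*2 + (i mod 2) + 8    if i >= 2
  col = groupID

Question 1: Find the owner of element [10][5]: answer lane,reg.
c: 5->gid=5  r: 10->r8=1,tid=1,i&1=0
L=5*4+1=21  i=1*2+0=2

21,2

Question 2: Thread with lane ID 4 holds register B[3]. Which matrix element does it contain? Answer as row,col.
lane 4→4/4=1, 4 mod 4=0
i=3  r:2·0+1+8→9  c:1

9,1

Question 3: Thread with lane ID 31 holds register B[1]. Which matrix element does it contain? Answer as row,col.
7,7

lane 31=>31/4=7, 31 mod 4=3
i=1  r:2·3+1+0=>7  c:7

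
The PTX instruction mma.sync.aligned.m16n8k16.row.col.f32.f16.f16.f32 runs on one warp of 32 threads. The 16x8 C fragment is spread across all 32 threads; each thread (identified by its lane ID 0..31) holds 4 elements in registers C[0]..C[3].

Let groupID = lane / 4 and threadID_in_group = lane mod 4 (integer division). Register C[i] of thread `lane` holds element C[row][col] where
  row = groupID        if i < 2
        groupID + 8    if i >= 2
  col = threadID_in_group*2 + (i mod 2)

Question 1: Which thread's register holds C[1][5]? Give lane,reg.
r:1=>grp=1,rB=0  c:5=>tig=2,lo=1
L=1*4+2=6  i=0*2+1=1

6,1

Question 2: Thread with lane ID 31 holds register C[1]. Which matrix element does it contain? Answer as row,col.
31: G=7,T=3
[1] (7+0,3*2+1) = (7,7)

7,7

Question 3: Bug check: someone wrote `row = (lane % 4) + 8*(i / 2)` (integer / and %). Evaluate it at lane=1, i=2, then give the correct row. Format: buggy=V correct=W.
`(lane % 4) + 8*(i / 2)`[1,2]=>9
L=1=>grp=1>>2=0, tig=1&3=1
[2]=>row 0+8=8  col 1·2+0=2
row: 9 vs 8

buggy=9 correct=8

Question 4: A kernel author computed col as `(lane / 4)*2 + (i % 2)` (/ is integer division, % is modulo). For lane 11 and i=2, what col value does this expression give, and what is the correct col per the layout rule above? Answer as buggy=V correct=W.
`(lane / 4)*2 + (i % 2)`[11,2]→4
lane 11: G=2 (11/4), T=3 (11%4)
i=2: r=2+8=10, c=3*2+0=6
col: 4 vs 6

buggy=4 correct=6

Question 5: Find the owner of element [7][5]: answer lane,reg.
r: 7->gid=7,r8=0  c: 5->tid=2,i&1=1
L=7*4+2=30  i=0*2+1=1

30,1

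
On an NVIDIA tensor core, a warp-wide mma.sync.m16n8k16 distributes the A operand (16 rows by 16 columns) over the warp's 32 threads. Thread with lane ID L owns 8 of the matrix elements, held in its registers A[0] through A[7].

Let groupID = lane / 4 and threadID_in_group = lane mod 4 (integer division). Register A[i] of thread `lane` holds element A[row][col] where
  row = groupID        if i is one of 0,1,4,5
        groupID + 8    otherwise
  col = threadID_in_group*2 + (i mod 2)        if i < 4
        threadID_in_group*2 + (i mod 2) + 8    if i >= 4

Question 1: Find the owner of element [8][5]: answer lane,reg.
2,3

r=8->g=0,rb=1  c=5->cb=0,t=2,b0=1
L=0*4+2=2  i=0*4+1*2+1=3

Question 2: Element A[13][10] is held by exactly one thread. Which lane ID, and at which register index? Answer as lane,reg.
r=13->g=5,rb=1  c=10->cb=1,t=1,b0=0
L=5*4+1=21  i=1*4+1*2+0=6

21,6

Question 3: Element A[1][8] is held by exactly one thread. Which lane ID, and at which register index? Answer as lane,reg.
r: 1->gid=1,r8=0  c: 8->c8=1,tid=0,i&1=0
L=1*4+0=4  i=1*4+0*2+0=4

4,4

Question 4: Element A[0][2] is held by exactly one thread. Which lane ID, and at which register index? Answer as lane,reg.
r=0⇒gr=0,Rb=0  c=2⇒Cb=0,th=1,odd=0
L=0*4+1=1  i=0*4+0*2+0=0

1,0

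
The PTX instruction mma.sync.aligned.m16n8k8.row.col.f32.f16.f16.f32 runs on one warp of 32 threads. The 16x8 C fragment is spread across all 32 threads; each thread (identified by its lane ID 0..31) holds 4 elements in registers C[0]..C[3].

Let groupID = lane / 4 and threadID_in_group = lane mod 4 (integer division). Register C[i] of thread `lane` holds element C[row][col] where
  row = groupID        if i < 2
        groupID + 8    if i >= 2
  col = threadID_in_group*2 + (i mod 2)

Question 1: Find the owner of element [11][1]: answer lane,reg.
r: 11->gid=3,r8=1  c: 1->tid=0,i&1=1
L=3*4+0=12  i=1*2+1=3

12,3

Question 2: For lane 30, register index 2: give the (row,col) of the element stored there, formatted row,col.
lane 30: gr=7 (30/4), th=2 (30%4)
i=2: r=7+8=15, c=2*2+0=4

15,4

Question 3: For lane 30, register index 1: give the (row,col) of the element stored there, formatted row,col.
L=30->g=30>>2=7, t=30&3=2
[1]->row 7+0=7  col 2·2+1=5

7,5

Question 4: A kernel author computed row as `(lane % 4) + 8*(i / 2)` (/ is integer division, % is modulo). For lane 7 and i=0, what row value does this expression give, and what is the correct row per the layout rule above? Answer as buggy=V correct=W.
`(lane % 4) + 8*(i / 2)`[7,0]⇒3
lane 7: gr=1 (7/4), th=3 (7%4)
i=0: r=1+0=1, c=3*2+0=6
row: 3 vs 1

buggy=3 correct=1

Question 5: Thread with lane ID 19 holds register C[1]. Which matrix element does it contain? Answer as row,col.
4,7

19: g=4,t=3
[1] (4+0,3*2+1) = (4,7)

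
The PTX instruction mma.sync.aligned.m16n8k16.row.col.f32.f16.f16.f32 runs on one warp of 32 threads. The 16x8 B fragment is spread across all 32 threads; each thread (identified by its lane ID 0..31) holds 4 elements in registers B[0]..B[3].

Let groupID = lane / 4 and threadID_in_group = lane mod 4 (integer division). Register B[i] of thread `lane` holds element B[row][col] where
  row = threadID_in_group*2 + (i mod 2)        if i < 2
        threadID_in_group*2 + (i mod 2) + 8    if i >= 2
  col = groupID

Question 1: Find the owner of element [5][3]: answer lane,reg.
c=3⇒gr=3  r=5⇒Rb=0,th=2,odd=1
L=3*4+2=14  i=0*2+1=1

14,1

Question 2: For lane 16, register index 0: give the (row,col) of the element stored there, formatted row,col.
0,4

lane 16->16/4=4, 16 mod 4=0
i=0  r:2·0+0+0->0  c:4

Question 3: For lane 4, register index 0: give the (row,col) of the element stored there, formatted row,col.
4: g=1,t=0
[0] (0*2+0+0,1) = (0,1)

0,1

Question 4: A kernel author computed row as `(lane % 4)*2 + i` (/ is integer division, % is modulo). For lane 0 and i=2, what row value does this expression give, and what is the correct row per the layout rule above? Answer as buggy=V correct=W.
`(lane % 4)*2 + i`[0,2]->2
lane 0->0/4=0, 0 mod 4=0
i=2  r:2·0+0+8->8  c:0
row: 2 vs 8

buggy=2 correct=8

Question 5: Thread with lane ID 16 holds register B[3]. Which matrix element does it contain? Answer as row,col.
9,4

L=16→G=16>>2=4, T=16&3=0
[3]→row 0·2+1+8=9  col G=4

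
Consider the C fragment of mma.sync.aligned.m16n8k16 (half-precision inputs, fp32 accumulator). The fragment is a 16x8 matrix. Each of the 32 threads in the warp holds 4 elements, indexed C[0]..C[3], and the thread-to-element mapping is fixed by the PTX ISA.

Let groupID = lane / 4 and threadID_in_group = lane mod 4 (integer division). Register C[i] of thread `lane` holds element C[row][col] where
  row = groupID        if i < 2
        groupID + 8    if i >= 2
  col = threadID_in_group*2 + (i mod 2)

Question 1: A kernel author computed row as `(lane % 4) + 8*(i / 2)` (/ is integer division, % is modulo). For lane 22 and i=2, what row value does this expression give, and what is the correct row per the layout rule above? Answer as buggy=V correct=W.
buggy=10 correct=13

`(lane % 4) + 8*(i / 2)`[22,2]⇒10
L=22⇒gr=22>>2=5, th=22&3=2
[2]⇒row 5+8=13  col 2·2+0=4
row: 10 vs 13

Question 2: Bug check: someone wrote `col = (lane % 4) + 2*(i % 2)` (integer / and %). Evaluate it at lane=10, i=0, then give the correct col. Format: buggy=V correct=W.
buggy=2 correct=4

`(lane % 4) + 2*(i % 2)`[10,0]=>2
10: grp=2,tig=2
[0] (2+0,2*2+0) = (2,4)
col: 2 vs 4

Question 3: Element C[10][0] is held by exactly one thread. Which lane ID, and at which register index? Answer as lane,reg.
8,2

r: 10->gid=2,r8=1  c: 0->tid=0,i&1=0
L=2*4+0=8  i=1*2+0=2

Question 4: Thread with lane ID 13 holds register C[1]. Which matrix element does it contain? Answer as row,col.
3,3

lane 13: gr=3 (13/4), th=1 (13%4)
i=1: r=3+0=3, c=1*2+1=3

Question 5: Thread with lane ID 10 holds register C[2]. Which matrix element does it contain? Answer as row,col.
10: G=2,T=2
[2] (2+8,2*2+0) = (10,4)

10,4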